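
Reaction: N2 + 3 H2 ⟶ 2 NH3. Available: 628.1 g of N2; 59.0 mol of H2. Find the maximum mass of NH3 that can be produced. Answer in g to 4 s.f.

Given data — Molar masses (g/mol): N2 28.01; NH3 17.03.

n(N2) = 628.1 / 28.01 = 22.42 mol
n(H2) = 59.00 mol
n/ν → N2: 22.42, H2: 19.67; H2 is limiting.
n(NH3) = (2/3) × 59.00 = 39.33 mol
mass = 39.33 × 17.03 = 669.8 g

669.8 g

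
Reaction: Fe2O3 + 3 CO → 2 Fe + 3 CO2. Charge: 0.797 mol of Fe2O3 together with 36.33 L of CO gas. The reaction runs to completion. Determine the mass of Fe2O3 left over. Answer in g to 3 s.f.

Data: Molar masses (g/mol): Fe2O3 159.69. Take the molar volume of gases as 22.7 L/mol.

n(Fe2O3) = 0.7970 mol
n(CO) = 36.33 / 22.7 = 1.600 mol
n/ν → Fe2O3: 0.7970, CO: 0.5333; CO is limiting.
Fe2O3 consumed = (1/3) × 1.600 = 0.5333 mol
Fe2O3 remaining = 0.7970 − 0.5333 = 0.2637 mol
mass = 0.2637 × 159.69 = 42.11 g

42.1 g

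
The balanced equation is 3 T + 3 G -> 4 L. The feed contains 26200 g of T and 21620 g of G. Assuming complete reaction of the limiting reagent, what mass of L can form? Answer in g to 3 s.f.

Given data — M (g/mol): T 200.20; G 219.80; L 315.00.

41300 g

n(T) = 26200 / 200.20 = 130.9 mol
n(G) = 21620 / 219.80 = 98.36 mol
n/ν for T = 130.9/3 = 43.63
n/ν for G = 98.36/3 = 32.79
Smallest n/ν is G → limiting reagent.
n(L) = (4/3) × 98.36 = 131.1 mol
mass = 131.1 × 315.00 = 41300 g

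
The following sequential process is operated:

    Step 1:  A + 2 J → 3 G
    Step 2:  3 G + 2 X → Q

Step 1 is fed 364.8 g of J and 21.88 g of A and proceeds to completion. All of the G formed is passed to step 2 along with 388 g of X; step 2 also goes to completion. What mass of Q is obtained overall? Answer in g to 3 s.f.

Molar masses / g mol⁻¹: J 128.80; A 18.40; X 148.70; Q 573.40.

Step 1:
n(J) = 364.8 / 128.80 = 2.832 mol
n(A) = 21.88 / 18.40 = 1.189 mol
n/ν for J = 2.832/2 = 1.416
n/ν for A = 1.189/1 = 1.189
Smallest n/ν is A → limiting reagent.
n(G) produced = (3/1) × 1.189 = 3.567 mol
Step 2:
n(G) available = 3.567 mol
n(X) = 388.0 / 148.70 = 2.609 mol
n/ν for G = 3.567/3 = 1.189
n/ν for X = 2.609/2 = 1.305
Smallest n/ν is G → limiting reagent.
n(Q) = (1/3) × 3.567 = 1.189 mol
mass = 1.189 × 573.40 = 681.8 g

682 g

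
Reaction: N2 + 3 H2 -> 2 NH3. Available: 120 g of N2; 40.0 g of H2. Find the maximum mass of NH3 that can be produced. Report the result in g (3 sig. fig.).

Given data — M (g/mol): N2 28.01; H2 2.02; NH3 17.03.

146 g

n(N2) = 120.0 / 28.01 = 4.284 mol
n(H2) = 40.00 / 2.02 = 19.80 mol
n/ν → N2: 4.284, H2: 6.600; N2 is limiting.
n(NH3) = (2/1) × 4.284 = 8.568 mol
mass = 8.568 × 17.03 = 145.9 g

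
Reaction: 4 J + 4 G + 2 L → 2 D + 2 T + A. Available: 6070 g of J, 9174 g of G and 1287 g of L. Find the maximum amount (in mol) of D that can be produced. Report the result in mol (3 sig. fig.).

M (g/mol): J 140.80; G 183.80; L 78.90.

n(J) = 6070 / 140.80 = 43.11 mol
n(G) = 9174 / 183.80 = 49.91 mol
n(L) = 1287 / 78.90 = 16.31 mol
n/ν for J = 43.11/4 = 10.78
n/ν for G = 49.91/4 = 12.48
n/ν for L = 16.31/2 = 8.155
Smallest n/ν is L → limiting reagent.
n(D) = (2/2) × 16.31 = 16.31 mol

16.3 mol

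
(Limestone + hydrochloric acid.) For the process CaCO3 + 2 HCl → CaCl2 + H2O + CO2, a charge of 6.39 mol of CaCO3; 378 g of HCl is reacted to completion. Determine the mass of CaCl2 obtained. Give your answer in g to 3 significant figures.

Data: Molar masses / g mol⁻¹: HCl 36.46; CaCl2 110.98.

575 g

n(CaCO3) = 6.390 mol
n(HCl) = 378.0 / 36.46 = 10.37 mol
n/ν for CaCO3 = 6.390/1 = 6.390
n/ν for HCl = 10.37/2 = 5.185
Smallest n/ν is HCl → limiting reagent.
n(CaCl2) = (1/2) × 10.37 = 5.185 mol
mass = 5.185 × 110.98 = 575.4 g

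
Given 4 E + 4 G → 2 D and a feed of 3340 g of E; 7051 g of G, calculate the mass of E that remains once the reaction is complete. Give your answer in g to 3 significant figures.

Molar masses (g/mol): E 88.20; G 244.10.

792 g

n(E) = 3340 / 88.20 = 37.87 mol
n(G) = 7051 / 244.10 = 28.89 mol
n/ν for E = 37.87/4 = 9.468
n/ν for G = 28.89/4 = 7.223
Smallest n/ν is G → limiting reagent.
E consumed = (4/4) × 28.89 = 28.89 mol
E remaining = 37.87 − 28.89 = 8.980 mol
mass = 8.980 × 88.20 = 792.0 g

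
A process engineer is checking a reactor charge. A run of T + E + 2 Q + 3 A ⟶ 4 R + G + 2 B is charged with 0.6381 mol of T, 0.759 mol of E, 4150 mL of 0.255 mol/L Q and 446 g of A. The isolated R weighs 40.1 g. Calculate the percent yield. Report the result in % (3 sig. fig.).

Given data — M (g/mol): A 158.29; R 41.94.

n(T) = 0.6381 mol
n(E) = 0.7590 mol
n(Q) = 0.255 × 4150/1000 = 1.058 mol
n(A) = 446.0 / 158.29 = 2.818 mol
n/ν for T = 0.6381/1 = 0.6381
n/ν for E = 0.7590/1 = 0.7590
n/ν for Q = 1.058/2 = 0.5290
n/ν for A = 2.818/3 = 0.9393
Smallest n/ν is Q → limiting reagent.
theoretical n(R) = (4/2) × 1.058 = 2.116 mol → 88.75 g
% yield = 40.1 / 88.75 × 100 = 45.18 %

45.2 %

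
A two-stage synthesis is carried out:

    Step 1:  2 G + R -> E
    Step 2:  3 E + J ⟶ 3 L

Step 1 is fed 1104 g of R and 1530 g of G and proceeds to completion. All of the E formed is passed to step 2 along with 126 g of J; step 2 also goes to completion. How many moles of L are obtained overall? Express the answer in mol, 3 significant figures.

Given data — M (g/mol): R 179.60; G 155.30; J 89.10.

Step 1:
n(R) = 1104 / 179.60 = 6.147 mol
n(G) = 1530 / 155.30 = 9.852 mol
n/ν for R = 6.147/1 = 6.147
n/ν for G = 9.852/2 = 4.926
Smallest n/ν is G → limiting reagent.
n(E) produced = (1/2) × 9.852 = 4.926 mol
Step 2:
n(E) available = 4.926 mol
n(J) = 126.0 / 89.10 = 1.414 mol
n/ν for E = 4.926/3 = 1.642
n/ν for J = 1.414/1 = 1.414
Smallest n/ν is J → limiting reagent.
n(L) = (3/1) × 1.414 = 4.242 mol

4.24 mol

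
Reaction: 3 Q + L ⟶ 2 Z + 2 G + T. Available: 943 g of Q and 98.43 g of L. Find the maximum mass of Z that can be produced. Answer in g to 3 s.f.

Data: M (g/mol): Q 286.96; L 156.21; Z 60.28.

n(Q) = 943.0 / 286.96 = 3.286 mol
n(L) = 98.43 / 156.21 = 0.6301 mol
n/ν for Q = 3.286/3 = 1.095
n/ν for L = 0.6301/1 = 0.6301
Smallest n/ν is L → limiting reagent.
n(Z) = (2/1) × 0.6301 = 1.260 mol
mass = 1.260 × 60.28 = 75.95 g

76.0 g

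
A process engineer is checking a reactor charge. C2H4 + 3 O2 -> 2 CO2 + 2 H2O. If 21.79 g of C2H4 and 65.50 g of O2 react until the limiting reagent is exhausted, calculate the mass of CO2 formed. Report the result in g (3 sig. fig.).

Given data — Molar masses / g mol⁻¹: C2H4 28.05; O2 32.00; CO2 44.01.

60.1 g

n(C2H4) = 21.79 / 28.05 = 0.7768 mol
n(O2) = 65.50 / 32.00 = 2.047 mol
n/ν for C2H4 = 0.7768/1 = 0.7768
n/ν for O2 = 2.047/3 = 0.6823
Smallest n/ν is O2 → limiting reagent.
n(CO2) = (2/3) × 2.047 = 1.365 mol
mass = 1.365 × 44.01 = 60.07 g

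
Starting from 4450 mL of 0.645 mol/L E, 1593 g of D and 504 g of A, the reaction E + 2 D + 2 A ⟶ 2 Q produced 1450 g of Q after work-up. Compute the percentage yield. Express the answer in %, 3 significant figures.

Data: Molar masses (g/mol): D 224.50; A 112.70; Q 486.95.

n(E) = 0.645 × 4450/1000 = 2.870 mol
n(D) = 1593 / 224.50 = 7.096 mol
n(A) = 504.0 / 112.70 = 4.472 mol
n/ν for E = 2.870/1 = 2.870
n/ν for D = 7.096/2 = 3.548
n/ν for A = 4.472/2 = 2.236
Smallest n/ν is A → limiting reagent.
theoretical n(Q) = (2/2) × 4.472 = 4.472 mol → 2178 g
% yield = 1450 / 2178 × 100 = 66.57 %

66.6 %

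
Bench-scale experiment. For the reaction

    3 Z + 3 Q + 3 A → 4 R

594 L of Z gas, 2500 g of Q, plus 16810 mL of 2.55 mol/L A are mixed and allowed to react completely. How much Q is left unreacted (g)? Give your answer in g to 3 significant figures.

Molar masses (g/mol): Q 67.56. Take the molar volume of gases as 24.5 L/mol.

n(Z) = 594.0 / 24.5 = 24.24 mol
n(Q) = 2500 / 67.56 = 37.00 mol
n(A) = 2.55 × 16810/1000 = 42.87 mol
n/ν for Z = 24.24/3 = 8.080
n/ν for Q = 37.00/3 = 12.33
n/ν for A = 42.87/3 = 14.29
Smallest n/ν is Z → limiting reagent.
Q consumed = (3/3) × 24.24 = 24.24 mol
Q remaining = 37.00 − 24.24 = 12.76 mol
mass = 12.76 × 67.56 = 862.1 g

862 g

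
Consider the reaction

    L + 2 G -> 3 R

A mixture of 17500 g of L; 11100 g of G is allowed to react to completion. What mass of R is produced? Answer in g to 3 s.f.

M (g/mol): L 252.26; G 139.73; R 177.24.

21100 g

n(L) = 17500 / 252.26 = 69.37 mol
n(G) = 11100 / 139.73 = 79.44 mol
n/ν for L = 69.37/1 = 69.37
n/ν for G = 79.44/2 = 39.72
Smallest n/ν is G → limiting reagent.
n(R) = (3/2) × 79.44 = 119.2 mol
mass = 119.2 × 177.24 = 21130 g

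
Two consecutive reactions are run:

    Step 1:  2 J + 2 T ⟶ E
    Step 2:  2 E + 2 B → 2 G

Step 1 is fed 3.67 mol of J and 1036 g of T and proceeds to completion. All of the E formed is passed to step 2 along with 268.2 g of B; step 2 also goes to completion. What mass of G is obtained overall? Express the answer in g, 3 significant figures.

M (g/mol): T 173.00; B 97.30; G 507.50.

931 g

Step 1:
n(J) = 3.670 mol
n(T) = 1036 / 173.00 = 5.988 mol
n/ν for J = 3.670/2 = 1.835
n/ν for T = 5.988/2 = 2.994
Smallest n/ν is J → limiting reagent.
n(E) produced = (1/2) × 3.670 = 1.835 mol
Step 2:
n(E) available = 1.835 mol
n(B) = 268.2 / 97.30 = 2.756 mol
n/ν for E = 1.835/2 = 0.9175
n/ν for B = 2.756/2 = 1.378
Smallest n/ν is E → limiting reagent.
n(G) = (2/2) × 1.835 = 1.835 mol
mass = 1.835 × 507.50 = 931.3 g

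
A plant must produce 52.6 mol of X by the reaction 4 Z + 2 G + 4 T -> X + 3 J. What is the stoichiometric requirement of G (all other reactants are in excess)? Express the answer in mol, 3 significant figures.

105 mol

n(X) = 52.60 mol
n(G) = (2/1) × 52.60 = 105.2 mol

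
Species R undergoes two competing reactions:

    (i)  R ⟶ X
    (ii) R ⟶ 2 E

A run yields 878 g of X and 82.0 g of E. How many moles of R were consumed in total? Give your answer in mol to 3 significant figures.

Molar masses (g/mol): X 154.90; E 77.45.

6.20 mol

n(X) = 878 / 154.90 = 5.668 mol
n(E) = 82.0 / 77.45 = 1.059 mol
n(R) via (i) = (1/1)×5.668 = 5.668 mol
n(R) via (ii) = (1/2)×1.059 = 0.5295 mol
total n(R) = 5.668 + 0.5295 = 6.198 mol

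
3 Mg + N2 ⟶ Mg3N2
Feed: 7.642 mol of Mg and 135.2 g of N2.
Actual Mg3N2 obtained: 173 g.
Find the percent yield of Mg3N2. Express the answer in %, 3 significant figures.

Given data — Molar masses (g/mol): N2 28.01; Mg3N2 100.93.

67.3 %

n(Mg) = 7.642 mol
n(N2) = 135.2 / 28.01 = 4.827 mol
n/ν → Mg: 2.547, N2: 4.827; Mg is limiting.
theoretical n(Mg3N2) = (1/3) × 7.642 = 2.547 mol → 257.1 g
% yield = 173 / 257.1 × 100 = 67.29 %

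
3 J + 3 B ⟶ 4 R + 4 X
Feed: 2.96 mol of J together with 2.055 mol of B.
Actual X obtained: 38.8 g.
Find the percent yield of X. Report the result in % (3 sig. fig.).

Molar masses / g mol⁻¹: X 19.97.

n(J) = 2.960 mol
n(B) = 2.055 mol
n/ν for J = 2.960/3 = 0.9867
n/ν for B = 2.055/3 = 0.6850
Smallest n/ν is B → limiting reagent.
theoretical n(X) = (4/3) × 2.055 = 2.740 mol → 54.72 g
% yield = 38.8 / 54.72 × 100 = 70.91 %

70.9 %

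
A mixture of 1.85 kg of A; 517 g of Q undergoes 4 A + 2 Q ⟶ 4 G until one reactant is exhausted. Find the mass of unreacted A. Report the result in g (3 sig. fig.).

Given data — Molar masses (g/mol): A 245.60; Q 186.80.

491 g

n(A) = 1.850×1000 / 245.60 = 7.533 mol
n(Q) = 517.0 / 186.80 = 2.768 mol
n/ν for A = 7.533/4 = 1.883
n/ν for Q = 2.768/2 = 1.384
Smallest n/ν is Q → limiting reagent.
A consumed = (4/2) × 2.768 = 5.536 mol
A remaining = 7.533 − 5.536 = 1.997 mol
mass = 1.997 × 245.60 = 490.5 g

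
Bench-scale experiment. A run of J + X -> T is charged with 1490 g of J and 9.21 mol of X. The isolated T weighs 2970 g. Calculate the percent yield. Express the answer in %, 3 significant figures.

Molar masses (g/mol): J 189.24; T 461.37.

81.8 %

n(J) = 1490 / 189.24 = 7.874 mol
n(X) = 9.210 mol
n/ν for J = 7.874/1 = 7.874
n/ν for X = 9.210/1 = 9.210
Smallest n/ν is J → limiting reagent.
theoretical n(T) = (1/1) × 7.874 = 7.874 mol → 3633 g
% yield = 2970 / 3633 × 100 = 81.75 %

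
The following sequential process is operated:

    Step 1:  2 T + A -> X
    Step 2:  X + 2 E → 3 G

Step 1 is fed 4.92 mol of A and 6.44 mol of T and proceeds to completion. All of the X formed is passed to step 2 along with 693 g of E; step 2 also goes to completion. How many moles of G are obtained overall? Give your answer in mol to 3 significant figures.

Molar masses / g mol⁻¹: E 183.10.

Step 1:
n(A) = 4.920 mol
n(T) = 6.440 mol
n/ν for A = 4.920/1 = 4.920
n/ν for T = 6.440/2 = 3.220
Smallest n/ν is T → limiting reagent.
n(X) produced = (1/2) × 6.440 = 3.220 mol
Step 2:
n(X) available = 3.220 mol
n(E) = 693.0 / 183.10 = 3.785 mol
n/ν for X = 3.220/1 = 3.220
n/ν for E = 3.785/2 = 1.893
Smallest n/ν is E → limiting reagent.
n(G) = (3/2) × 3.785 = 5.678 mol

5.68 mol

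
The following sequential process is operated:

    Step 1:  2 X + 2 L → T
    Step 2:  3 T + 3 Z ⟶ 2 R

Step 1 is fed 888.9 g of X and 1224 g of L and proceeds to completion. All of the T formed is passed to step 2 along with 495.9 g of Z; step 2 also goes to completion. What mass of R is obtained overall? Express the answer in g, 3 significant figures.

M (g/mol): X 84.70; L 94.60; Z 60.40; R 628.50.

2200 g

Step 1:
n(X) = 888.9 / 84.70 = 10.49 mol
n(L) = 1224 / 94.60 = 12.94 mol
n/ν for X = 10.49/2 = 5.245
n/ν for L = 12.94/2 = 6.470
Smallest n/ν is X → limiting reagent.
n(T) produced = (1/2) × 10.49 = 5.245 mol
Step 2:
n(T) available = 5.245 mol
n(Z) = 495.9 / 60.40 = 8.210 mol
n/ν for T = 5.245/3 = 1.748
n/ν for Z = 8.210/3 = 2.737
Smallest n/ν is T → limiting reagent.
n(R) = (2/3) × 5.245 = 3.497 mol
mass = 3.497 × 628.50 = 2198 g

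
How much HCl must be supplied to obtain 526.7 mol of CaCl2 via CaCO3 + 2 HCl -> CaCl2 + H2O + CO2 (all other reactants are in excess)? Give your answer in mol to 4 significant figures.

1053 mol

n(CaCl2) = 526.7 mol
n(HCl) = (2/1) × 526.7 = 1053 mol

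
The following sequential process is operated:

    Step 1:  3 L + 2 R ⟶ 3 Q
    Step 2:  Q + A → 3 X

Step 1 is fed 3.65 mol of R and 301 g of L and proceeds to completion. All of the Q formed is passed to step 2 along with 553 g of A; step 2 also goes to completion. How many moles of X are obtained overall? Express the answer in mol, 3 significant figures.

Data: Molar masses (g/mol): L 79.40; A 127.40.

11.4 mol

Step 1:
n(R) = 3.650 mol
n(L) = 301.0 / 79.40 = 3.791 mol
n/ν → R: 1.825, L: 1.264; L is limiting.
n(Q) produced = (3/3) × 3.791 = 3.791 mol
Step 2:
n(Q) available = 3.791 mol
n(A) = 553.0 / 127.40 = 4.341 mol
n/ν → Q: 3.791, A: 4.341; Q is limiting.
n(X) = (3/1) × 3.791 = 11.37 mol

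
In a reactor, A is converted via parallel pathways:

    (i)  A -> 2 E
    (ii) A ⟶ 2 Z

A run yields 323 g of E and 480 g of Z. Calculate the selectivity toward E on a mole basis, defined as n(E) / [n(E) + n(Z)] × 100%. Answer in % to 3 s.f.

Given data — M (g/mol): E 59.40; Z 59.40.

40.2 %

n(E) = 323 / 59.40 = 5.438 mol
n(Z) = 480 / 59.40 = 8.081 mol
selectivity = 5.438/(5.438+8.081) × 100 = 40.22 %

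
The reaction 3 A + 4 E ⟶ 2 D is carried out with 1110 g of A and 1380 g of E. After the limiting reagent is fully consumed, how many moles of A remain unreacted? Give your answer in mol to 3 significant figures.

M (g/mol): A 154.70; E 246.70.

n(A) = 1110 / 154.70 = 7.175 mol
n(E) = 1380 / 246.70 = 5.594 mol
n/ν for A = 7.175/3 = 2.392
n/ν for E = 5.594/4 = 1.399
Smallest n/ν is E → limiting reagent.
A consumed = (3/4) × 5.594 = 4.196 mol
A remaining = 7.175 − 4.196 = 2.979 mol

2.98 mol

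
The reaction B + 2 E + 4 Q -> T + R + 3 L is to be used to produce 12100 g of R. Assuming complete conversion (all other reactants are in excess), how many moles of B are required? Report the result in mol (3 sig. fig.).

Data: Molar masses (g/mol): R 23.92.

n(R) = 12100 / 23.92 = 505.9 mol
n(B) = (1/1) × 505.9 = 505.9 mol

506 mol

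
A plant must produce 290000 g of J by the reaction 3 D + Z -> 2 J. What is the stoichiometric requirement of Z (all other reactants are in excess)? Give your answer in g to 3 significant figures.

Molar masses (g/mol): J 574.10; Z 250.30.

n(J) = 290000 / 574.10 = 505.1 mol
n(Z) = (1/2) × 505.1 = 252.6 mol
mass = 252.6 × 250.30 = 63230 g

63200 g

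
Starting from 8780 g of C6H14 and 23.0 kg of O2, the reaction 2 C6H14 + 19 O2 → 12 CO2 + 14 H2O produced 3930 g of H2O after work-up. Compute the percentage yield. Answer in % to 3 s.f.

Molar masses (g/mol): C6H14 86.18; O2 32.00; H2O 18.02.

41.2 %

n(C6H14) = 8780 / 86.18 = 101.9 mol
n(O2) = 23.00×1000 / 32.00 = 718.8 mol
n/ν → C6H14: 50.95, O2: 37.83; O2 is limiting.
theoretical n(H2O) = (14/19) × 718.8 = 529.6 mol → 9543 g
% yield = 3930 / 9543 × 100 = 41.18 %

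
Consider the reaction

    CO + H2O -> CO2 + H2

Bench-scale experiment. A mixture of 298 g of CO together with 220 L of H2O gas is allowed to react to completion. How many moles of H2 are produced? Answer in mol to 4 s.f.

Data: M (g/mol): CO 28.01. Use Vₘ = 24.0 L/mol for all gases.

n(CO) = 298.0 / 28.01 = 10.64 mol
n(H2O) = 220.0 / 24.0 = 9.167 mol
n/ν for CO = 10.64/1 = 10.64
n/ν for H2O = 9.167/1 = 9.167
Smallest n/ν is H2O → limiting reagent.
n(H2) = (1/1) × 9.167 = 9.167 mol

9.167 mol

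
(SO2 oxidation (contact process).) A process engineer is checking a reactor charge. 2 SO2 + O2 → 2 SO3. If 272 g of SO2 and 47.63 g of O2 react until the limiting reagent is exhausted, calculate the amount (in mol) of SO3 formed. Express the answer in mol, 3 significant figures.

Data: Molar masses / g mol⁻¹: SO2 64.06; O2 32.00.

2.98 mol

n(SO2) = 272.0 / 64.06 = 4.246 mol
n(O2) = 47.63 / 32.00 = 1.488 mol
n/ν for SO2 = 4.246/2 = 2.123
n/ν for O2 = 1.488/1 = 1.488
Smallest n/ν is O2 → limiting reagent.
n(SO3) = (2/1) × 1.488 = 2.976 mol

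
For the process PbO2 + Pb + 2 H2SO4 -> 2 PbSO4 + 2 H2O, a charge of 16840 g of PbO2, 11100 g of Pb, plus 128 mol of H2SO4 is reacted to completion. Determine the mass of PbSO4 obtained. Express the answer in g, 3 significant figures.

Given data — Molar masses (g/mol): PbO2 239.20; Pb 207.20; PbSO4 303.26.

n(PbO2) = 16840 / 239.20 = 70.40 mol
n(Pb) = 11100 / 207.20 = 53.57 mol
n(H2SO4) = 128.0 mol
n/ν for PbO2 = 70.40/1 = 70.40
n/ν for Pb = 53.57/1 = 53.57
n/ν for H2SO4 = 128.0/2 = 64.00
Smallest n/ν is Pb → limiting reagent.
n(PbSO4) = (2/1) × 53.57 = 107.1 mol
mass = 107.1 × 303.26 = 32480 g

32500 g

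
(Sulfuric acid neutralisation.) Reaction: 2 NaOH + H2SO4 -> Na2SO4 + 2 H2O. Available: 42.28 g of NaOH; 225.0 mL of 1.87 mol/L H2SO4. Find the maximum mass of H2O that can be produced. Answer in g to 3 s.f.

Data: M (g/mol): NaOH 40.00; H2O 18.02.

15.2 g

n(NaOH) = 42.28 / 40.00 = 1.057 mol
n(H2SO4) = 1.87 × 225.0/1000 = 0.4208 mol
n/ν for NaOH = 1.057/2 = 0.5285
n/ν for H2SO4 = 0.4208/1 = 0.4208
Smallest n/ν is H2SO4 → limiting reagent.
n(H2O) = (2/1) × 0.4208 = 0.8416 mol
mass = 0.8416 × 18.02 = 15.17 g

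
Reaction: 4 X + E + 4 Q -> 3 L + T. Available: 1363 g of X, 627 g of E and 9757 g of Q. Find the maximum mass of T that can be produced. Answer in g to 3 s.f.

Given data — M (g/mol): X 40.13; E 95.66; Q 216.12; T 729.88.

n(X) = 1363 / 40.13 = 33.96 mol
n(E) = 627.0 / 95.66 = 6.554 mol
n(Q) = 9757 / 216.12 = 45.15 mol
n/ν → X: 8.490, E: 6.554, Q: 11.29; E is limiting.
n(T) = (1/1) × 6.554 = 6.554 mol
mass = 6.554 × 729.88 = 4784 g

4780 g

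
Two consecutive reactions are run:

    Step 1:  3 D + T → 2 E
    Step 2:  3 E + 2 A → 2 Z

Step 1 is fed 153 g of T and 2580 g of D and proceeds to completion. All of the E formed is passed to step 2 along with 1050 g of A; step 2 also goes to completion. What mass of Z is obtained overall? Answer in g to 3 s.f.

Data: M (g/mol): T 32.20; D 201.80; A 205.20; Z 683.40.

3500 g

Step 1:
n(T) = 153.0 / 32.20 = 4.752 mol
n(D) = 2580 / 201.80 = 12.78 mol
n/ν → T: 4.752, D: 4.260; D is limiting.
n(E) produced = (2/3) × 12.78 = 8.520 mol
Step 2:
n(E) available = 8.520 mol
n(A) = 1050 / 205.20 = 5.117 mol
n/ν → E: 2.840, A: 2.559; A is limiting.
n(Z) = (2/2) × 5.117 = 5.117 mol
mass = 5.117 × 683.40 = 3497 g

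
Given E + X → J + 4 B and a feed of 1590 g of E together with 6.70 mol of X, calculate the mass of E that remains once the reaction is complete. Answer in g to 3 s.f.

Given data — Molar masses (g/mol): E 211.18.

175 g

n(E) = 1590 / 211.18 = 7.529 mol
n(X) = 6.700 mol
n/ν for E = 7.529/1 = 7.529
n/ν for X = 6.700/1 = 6.700
Smallest n/ν is X → limiting reagent.
E consumed = (1/1) × 6.700 = 6.700 mol
E remaining = 7.529 − 6.700 = 0.8290 mol
mass = 0.8290 × 211.18 = 175.1 g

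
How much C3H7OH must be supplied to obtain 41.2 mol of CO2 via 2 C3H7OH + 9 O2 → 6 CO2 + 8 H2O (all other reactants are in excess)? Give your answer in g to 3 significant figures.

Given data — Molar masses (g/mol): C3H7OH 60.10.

n(CO2) = 41.20 mol
n(C3H7OH) = (2/6) × 41.20 = 13.73 mol
mass = 13.73 × 60.10 = 825.2 g

825 g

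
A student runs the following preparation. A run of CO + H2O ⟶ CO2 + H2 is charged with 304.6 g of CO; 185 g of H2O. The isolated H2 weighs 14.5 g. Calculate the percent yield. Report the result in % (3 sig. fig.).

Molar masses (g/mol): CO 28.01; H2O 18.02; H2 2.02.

69.9 %

n(CO) = 304.6 / 28.01 = 10.87 mol
n(H2O) = 185.0 / 18.02 = 10.27 mol
n/ν → CO: 10.87, H2O: 10.27; H2O is limiting.
theoretical n(H2) = (1/1) × 10.27 = 10.27 mol → 20.75 g
% yield = 14.5 / 20.75 × 100 = 69.88 %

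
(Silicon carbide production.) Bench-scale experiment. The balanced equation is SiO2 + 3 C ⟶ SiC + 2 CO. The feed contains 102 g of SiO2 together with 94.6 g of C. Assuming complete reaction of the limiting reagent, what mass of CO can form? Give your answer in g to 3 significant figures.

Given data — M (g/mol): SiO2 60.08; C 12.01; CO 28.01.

95.1 g

n(SiO2) = 102.0 / 60.08 = 1.698 mol
n(C) = 94.60 / 12.01 = 7.877 mol
n/ν for SiO2 = 1.698/1 = 1.698
n/ν for C = 7.877/3 = 2.626
Smallest n/ν is SiO2 → limiting reagent.
n(CO) = (2/1) × 1.698 = 3.396 mol
mass = 3.396 × 28.01 = 95.12 g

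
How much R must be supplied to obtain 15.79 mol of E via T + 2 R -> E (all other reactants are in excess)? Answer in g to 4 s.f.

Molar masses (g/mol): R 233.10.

7361 g

n(E) = 15.79 mol
n(R) = (2/1) × 15.79 = 31.58 mol
mass = 31.58 × 233.10 = 7361 g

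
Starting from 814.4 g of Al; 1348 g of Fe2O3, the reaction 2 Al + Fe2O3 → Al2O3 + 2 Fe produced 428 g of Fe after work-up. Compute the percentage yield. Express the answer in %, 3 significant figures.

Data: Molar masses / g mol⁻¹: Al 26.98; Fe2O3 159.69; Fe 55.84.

n(Al) = 814.4 / 26.98 = 30.19 mol
n(Fe2O3) = 1348 / 159.69 = 8.441 mol
n/ν → Al: 15.10, Fe2O3: 8.441; Fe2O3 is limiting.
theoretical n(Fe) = (2/1) × 8.441 = 16.88 mol → 942.6 g
% yield = 428 / 942.6 × 100 = 45.41 %

45.4 %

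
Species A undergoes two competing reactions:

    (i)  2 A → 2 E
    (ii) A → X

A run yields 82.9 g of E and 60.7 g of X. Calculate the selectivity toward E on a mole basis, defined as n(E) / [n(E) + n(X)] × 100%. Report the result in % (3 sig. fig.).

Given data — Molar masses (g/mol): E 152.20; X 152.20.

n(E) = 82.9 / 152.20 = 0.5447 mol
n(X) = 60.7 / 152.20 = 0.3988 mol
selectivity = 0.5447/(0.5447+0.3988) × 100 = 57.73 %

57.7 %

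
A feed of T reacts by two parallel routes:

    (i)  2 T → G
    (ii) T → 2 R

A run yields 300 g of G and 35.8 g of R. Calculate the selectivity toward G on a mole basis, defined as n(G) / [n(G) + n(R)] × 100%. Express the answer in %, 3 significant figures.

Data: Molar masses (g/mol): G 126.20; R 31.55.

n(G) = 300 / 126.20 = 2.377 mol
n(R) = 35.8 / 31.55 = 1.135 mol
selectivity = 2.377/(2.377+1.135) × 100 = 67.68 %

67.7 %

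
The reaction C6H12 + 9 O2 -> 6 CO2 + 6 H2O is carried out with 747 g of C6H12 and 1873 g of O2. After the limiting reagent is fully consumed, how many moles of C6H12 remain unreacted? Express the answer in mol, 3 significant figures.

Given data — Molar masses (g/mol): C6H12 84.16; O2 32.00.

n(C6H12) = 747.0 / 84.16 = 8.876 mol
n(O2) = 1873 / 32.00 = 58.53 mol
n/ν for C6H12 = 8.876/1 = 8.876
n/ν for O2 = 58.53/9 = 6.503
Smallest n/ν is O2 → limiting reagent.
C6H12 consumed = (1/9) × 58.53 = 6.503 mol
C6H12 remaining = 8.876 − 6.503 = 2.373 mol

2.37 mol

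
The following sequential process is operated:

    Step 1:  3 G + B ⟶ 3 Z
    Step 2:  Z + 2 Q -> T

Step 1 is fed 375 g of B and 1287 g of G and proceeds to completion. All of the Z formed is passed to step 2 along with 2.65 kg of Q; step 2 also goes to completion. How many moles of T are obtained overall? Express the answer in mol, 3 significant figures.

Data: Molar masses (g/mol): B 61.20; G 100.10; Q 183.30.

7.23 mol

Step 1:
n(B) = 375.0 / 61.20 = 6.127 mol
n(G) = 1287 / 100.10 = 12.86 mol
n/ν for B = 6.127/1 = 6.127
n/ν for G = 12.86/3 = 4.287
Smallest n/ν is G → limiting reagent.
n(Z) produced = (3/3) × 12.86 = 12.86 mol
Step 2:
n(Z) available = 12.86 mol
n(Q) = 2.650×1000 / 183.30 = 14.46 mol
n/ν for Z = 12.86/1 = 12.86
n/ν for Q = 14.46/2 = 7.230
Smallest n/ν is Q → limiting reagent.
n(T) = (1/2) × 14.46 = 7.230 mol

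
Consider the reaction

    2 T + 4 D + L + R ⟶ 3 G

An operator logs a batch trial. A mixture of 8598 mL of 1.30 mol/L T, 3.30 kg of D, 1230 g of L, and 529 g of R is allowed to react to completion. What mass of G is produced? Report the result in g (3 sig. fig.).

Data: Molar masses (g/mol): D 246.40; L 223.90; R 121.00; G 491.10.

n(T) = 1.30 × 8598/1000 = 11.18 mol
n(D) = 3.300×1000 / 246.40 = 13.39 mol
n(L) = 1230 / 223.90 = 5.494 mol
n(R) = 529.0 / 121.00 = 4.372 mol
n/ν for T = 11.18/2 = 5.590
n/ν for D = 13.39/4 = 3.348
n/ν for L = 5.494/1 = 5.494
n/ν for R = 4.372/1 = 4.372
Smallest n/ν is D → limiting reagent.
n(G) = (3/4) × 13.39 = 10.04 mol
mass = 10.04 × 491.10 = 4931 g

4930 g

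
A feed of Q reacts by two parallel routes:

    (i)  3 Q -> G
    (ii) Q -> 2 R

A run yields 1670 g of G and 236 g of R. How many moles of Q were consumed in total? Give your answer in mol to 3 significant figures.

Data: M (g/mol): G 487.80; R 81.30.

n(G) = 1670 / 487.80 = 3.424 mol
n(R) = 236 / 81.30 = 2.903 mol
n(Q) via (i) = (3/1)×3.424 = 10.27 mol
n(Q) via (ii) = (1/2)×2.903 = 1.452 mol
total n(Q) = 10.27 + 1.452 = 11.72 mol

11.7 mol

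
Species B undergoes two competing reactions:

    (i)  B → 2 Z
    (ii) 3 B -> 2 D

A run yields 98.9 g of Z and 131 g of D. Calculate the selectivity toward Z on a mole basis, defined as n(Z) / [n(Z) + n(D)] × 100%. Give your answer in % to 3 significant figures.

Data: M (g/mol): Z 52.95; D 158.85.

69.4 %

n(Z) = 98.9 / 52.95 = 1.868 mol
n(D) = 131 / 158.85 = 0.8247 mol
selectivity = 1.868/(1.868+0.8247) × 100 = 69.37 %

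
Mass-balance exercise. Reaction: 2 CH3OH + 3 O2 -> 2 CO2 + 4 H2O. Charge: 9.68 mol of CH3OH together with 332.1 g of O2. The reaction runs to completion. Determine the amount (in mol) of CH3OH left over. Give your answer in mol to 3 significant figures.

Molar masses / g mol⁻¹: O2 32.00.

2.76 mol

n(CH3OH) = 9.680 mol
n(O2) = 332.1 / 32.00 = 10.38 mol
n/ν → CH3OH: 4.840, O2: 3.460; O2 is limiting.
CH3OH consumed = (2/3) × 10.38 = 6.920 mol
CH3OH remaining = 9.680 − 6.920 = 2.760 mol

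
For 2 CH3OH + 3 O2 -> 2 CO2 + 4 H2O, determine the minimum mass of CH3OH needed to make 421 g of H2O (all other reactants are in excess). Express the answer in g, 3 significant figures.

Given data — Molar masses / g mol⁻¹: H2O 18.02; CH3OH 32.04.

374 g

n(H2O) = 421 / 18.02 = 23.36 mol
n(CH3OH) = (2/4) × 23.36 = 11.68 mol
mass = 11.68 × 32.04 = 374.2 g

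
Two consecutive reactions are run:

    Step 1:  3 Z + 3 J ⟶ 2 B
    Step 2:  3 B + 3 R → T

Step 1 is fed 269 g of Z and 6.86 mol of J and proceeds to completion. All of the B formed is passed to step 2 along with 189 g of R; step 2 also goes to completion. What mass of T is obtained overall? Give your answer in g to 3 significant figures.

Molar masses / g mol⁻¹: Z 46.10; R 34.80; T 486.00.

Step 1:
n(Z) = 269.0 / 46.10 = 5.835 mol
n(J) = 6.860 mol
n/ν for Z = 5.835/3 = 1.945
n/ν for J = 6.860/3 = 2.287
Smallest n/ν is Z → limiting reagent.
n(B) produced = (2/3) × 5.835 = 3.890 mol
Step 2:
n(B) available = 3.890 mol
n(R) = 189.0 / 34.80 = 5.431 mol
n/ν for B = 3.890/3 = 1.297
n/ν for R = 5.431/3 = 1.810
Smallest n/ν is B → limiting reagent.
n(T) = (1/3) × 3.890 = 1.297 mol
mass = 1.297 × 486.00 = 630.3 g

630 g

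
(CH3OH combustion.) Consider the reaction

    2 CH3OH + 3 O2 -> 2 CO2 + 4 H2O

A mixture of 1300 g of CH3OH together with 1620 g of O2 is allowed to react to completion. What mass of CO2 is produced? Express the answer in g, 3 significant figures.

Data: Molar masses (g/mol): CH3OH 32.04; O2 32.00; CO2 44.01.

n(CH3OH) = 1300 / 32.04 = 40.57 mol
n(O2) = 1620 / 32.00 = 50.63 mol
n/ν for CH3OH = 40.57/2 = 20.29
n/ν for O2 = 50.63/3 = 16.88
Smallest n/ν is O2 → limiting reagent.
n(CO2) = (2/3) × 50.63 = 33.75 mol
mass = 33.75 × 44.01 = 1485 g

1490 g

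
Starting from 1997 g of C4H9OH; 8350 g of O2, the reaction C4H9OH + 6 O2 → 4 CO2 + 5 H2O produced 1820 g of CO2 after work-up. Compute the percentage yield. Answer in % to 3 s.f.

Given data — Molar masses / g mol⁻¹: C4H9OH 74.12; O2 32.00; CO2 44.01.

n(C4H9OH) = 1997 / 74.12 = 26.94 mol
n(O2) = 8350 / 32.00 = 260.9 mol
n/ν for C4H9OH = 26.94/1 = 26.94
n/ν for O2 = 260.9/6 = 43.48
Smallest n/ν is C4H9OH → limiting reagent.
theoretical n(CO2) = (4/1) × 26.94 = 107.8 mol → 4744 g
% yield = 1820 / 4744 × 100 = 38.36 %

38.4 %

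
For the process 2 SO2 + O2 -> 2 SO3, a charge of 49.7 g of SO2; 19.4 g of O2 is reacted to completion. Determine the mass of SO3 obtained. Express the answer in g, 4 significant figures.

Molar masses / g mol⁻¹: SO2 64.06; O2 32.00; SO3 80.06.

n(SO2) = 49.70 / 64.06 = 0.7758 mol
n(O2) = 19.40 / 32.00 = 0.6063 mol
n/ν → SO2: 0.3879, O2: 0.6063; SO2 is limiting.
n(SO3) = (2/2) × 0.7758 = 0.7758 mol
mass = 0.7758 × 80.06 = 62.11 g

62.11 g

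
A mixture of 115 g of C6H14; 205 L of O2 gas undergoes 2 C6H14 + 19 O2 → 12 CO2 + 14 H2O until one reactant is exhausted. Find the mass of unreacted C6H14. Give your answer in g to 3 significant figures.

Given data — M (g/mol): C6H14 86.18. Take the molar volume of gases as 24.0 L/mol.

n(C6H14) = 115.0 / 86.18 = 1.334 mol
n(O2) = 205.0 / 24.0 = 8.542 mol
n/ν for C6H14 = 1.334/2 = 0.6670
n/ν for O2 = 8.542/19 = 0.4496
Smallest n/ν is O2 → limiting reagent.
C6H14 consumed = (2/19) × 8.542 = 0.8992 mol
C6H14 remaining = 1.334 − 0.8992 = 0.4348 mol
mass = 0.4348 × 86.18 = 37.47 g

37.5 g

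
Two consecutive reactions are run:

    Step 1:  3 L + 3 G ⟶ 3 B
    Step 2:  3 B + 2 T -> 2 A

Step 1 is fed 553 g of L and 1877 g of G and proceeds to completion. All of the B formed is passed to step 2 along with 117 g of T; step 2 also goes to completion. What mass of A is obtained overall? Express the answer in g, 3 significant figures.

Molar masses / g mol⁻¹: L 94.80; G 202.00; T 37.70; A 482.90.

1500 g

Step 1:
n(L) = 553.0 / 94.80 = 5.833 mol
n(G) = 1877 / 202.00 = 9.292 mol
n/ν for L = 5.833/3 = 1.944
n/ν for G = 9.292/3 = 3.097
Smallest n/ν is L → limiting reagent.
n(B) produced = (3/3) × 5.833 = 5.833 mol
Step 2:
n(B) available = 5.833 mol
n(T) = 117.0 / 37.70 = 3.103 mol
n/ν for B = 5.833/3 = 1.944
n/ν for T = 3.103/2 = 1.552
Smallest n/ν is T → limiting reagent.
n(A) = (2/2) × 3.103 = 3.103 mol
mass = 3.103 × 482.90 = 1498 g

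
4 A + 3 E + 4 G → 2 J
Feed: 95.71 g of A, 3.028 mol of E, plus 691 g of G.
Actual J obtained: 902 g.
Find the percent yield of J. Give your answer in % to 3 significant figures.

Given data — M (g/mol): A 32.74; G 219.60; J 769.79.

n(A) = 95.71 / 32.74 = 2.923 mol
n(E) = 3.028 mol
n(G) = 691.0 / 219.60 = 3.147 mol
n/ν for A = 2.923/4 = 0.7308
n/ν for E = 3.028/3 = 1.009
n/ν for G = 3.147/4 = 0.7868
Smallest n/ν is A → limiting reagent.
theoretical n(J) = (2/4) × 2.923 = 1.462 mol → 1125 g
% yield = 902 / 1125 × 100 = 80.18 %

80.2 %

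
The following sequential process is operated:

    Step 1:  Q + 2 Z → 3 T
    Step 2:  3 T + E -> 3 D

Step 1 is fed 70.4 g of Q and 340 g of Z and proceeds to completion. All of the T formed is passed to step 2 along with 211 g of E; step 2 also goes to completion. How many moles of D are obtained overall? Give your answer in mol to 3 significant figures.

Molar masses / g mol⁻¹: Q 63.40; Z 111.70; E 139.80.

Step 1:
n(Q) = 70.40 / 63.40 = 1.110 mol
n(Z) = 340.0 / 111.70 = 3.044 mol
n/ν → Q: 1.110, Z: 1.522; Q is limiting.
n(T) produced = (3/1) × 1.110 = 3.330 mol
Step 2:
n(T) available = 3.330 mol
n(E) = 211.0 / 139.80 = 1.509 mol
n/ν → T: 1.110, E: 1.509; T is limiting.
n(D) = (3/3) × 3.330 = 3.330 mol

3.33 mol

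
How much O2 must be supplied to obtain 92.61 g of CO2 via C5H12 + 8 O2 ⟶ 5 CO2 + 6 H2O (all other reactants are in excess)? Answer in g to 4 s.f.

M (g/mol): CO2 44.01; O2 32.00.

n(CO2) = 92.61 / 44.01 = 2.104 mol
n(O2) = (8/5) × 2.104 = 3.366 mol
mass = 3.366 × 32.00 = 107.7 g

107.7 g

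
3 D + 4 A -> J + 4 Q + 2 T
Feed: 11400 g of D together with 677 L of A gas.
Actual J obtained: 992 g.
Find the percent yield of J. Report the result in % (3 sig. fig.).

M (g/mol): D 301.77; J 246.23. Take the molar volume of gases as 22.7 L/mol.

n(D) = 11400 / 301.77 = 37.78 mol
n(A) = 677.0 / 22.7 = 29.82 mol
n/ν for D = 37.78/3 = 12.59
n/ν for A = 29.82/4 = 7.455
Smallest n/ν is A → limiting reagent.
theoretical n(J) = (1/4) × 29.82 = 7.455 mol → 1836 g
% yield = 992 / 1836 × 100 = 54.03 %

54.0 %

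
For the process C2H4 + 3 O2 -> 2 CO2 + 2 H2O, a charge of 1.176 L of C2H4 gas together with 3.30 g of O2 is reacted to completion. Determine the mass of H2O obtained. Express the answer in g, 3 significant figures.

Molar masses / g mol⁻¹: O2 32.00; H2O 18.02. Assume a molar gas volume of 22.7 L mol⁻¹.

n(C2H4) = 1.176 / 22.7 = 0.05181 mol
n(O2) = 3.300 / 32.00 = 0.1031 mol
n/ν for C2H4 = 0.05181/1 = 0.05181
n/ν for O2 = 0.1031/3 = 0.03437
Smallest n/ν is O2 → limiting reagent.
n(H2O) = (2/3) × 0.1031 = 0.06873 mol
mass = 0.06873 × 18.02 = 1.239 g

1.24 g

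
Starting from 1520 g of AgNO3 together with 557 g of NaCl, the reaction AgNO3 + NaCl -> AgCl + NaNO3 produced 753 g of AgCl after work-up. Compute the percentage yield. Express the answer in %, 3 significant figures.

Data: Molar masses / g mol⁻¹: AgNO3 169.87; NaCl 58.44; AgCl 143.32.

n(AgNO3) = 1520 / 169.87 = 8.948 mol
n(NaCl) = 557.0 / 58.44 = 9.531 mol
n/ν → AgNO3: 8.948, NaCl: 9.531; AgNO3 is limiting.
theoretical n(AgCl) = (1/1) × 8.948 = 8.948 mol → 1282 g
% yield = 753 / 1282 × 100 = 58.74 %

58.7 %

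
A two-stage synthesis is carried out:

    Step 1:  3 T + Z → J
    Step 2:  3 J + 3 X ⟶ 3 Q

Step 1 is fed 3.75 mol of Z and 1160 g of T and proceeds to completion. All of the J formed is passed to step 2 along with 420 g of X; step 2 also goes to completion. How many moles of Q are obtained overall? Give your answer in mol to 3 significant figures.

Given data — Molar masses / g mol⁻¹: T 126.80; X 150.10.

Step 1:
n(Z) = 3.750 mol
n(T) = 1160 / 126.80 = 9.148 mol
n/ν → Z: 3.750, T: 3.049; T is limiting.
n(J) produced = (1/3) × 9.148 = 3.049 mol
Step 2:
n(J) available = 3.049 mol
n(X) = 420.0 / 150.10 = 2.798 mol
n/ν → J: 1.016, X: 0.9327; X is limiting.
n(Q) = (3/3) × 2.798 = 2.798 mol

2.80 mol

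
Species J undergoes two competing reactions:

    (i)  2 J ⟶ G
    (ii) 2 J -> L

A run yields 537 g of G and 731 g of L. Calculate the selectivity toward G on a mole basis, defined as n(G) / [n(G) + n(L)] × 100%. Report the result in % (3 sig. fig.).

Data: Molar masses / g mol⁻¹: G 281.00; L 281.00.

n(G) = 537 / 281.00 = 1.911 mol
n(L) = 731 / 281.00 = 2.601 mol
selectivity = 1.911/(1.911+2.601) × 100 = 42.35 %

42.4 %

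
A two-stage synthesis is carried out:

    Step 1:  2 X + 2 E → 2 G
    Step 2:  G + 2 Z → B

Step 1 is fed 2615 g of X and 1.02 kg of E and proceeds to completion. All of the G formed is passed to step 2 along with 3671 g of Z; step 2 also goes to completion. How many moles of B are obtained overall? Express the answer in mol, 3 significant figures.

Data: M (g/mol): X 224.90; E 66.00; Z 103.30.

11.6 mol

Step 1:
n(X) = 2615 / 224.90 = 11.63 mol
n(E) = 1.020×1000 / 66.00 = 15.45 mol
n/ν for X = 11.63/2 = 5.815
n/ν for E = 15.45/2 = 7.725
Smallest n/ν is X → limiting reagent.
n(G) produced = (2/2) × 11.63 = 11.63 mol
Step 2:
n(G) available = 11.63 mol
n(Z) = 3671 / 103.30 = 35.54 mol
n/ν for G = 11.63/1 = 11.63
n/ν for Z = 35.54/2 = 17.77
Smallest n/ν is G → limiting reagent.
n(B) = (1/1) × 11.63 = 11.63 mol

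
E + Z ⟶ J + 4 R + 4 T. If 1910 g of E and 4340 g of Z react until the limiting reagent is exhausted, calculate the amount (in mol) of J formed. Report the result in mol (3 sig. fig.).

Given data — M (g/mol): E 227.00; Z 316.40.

8.41 mol

n(E) = 1910 / 227.00 = 8.414 mol
n(Z) = 4340 / 316.40 = 13.72 mol
n/ν for E = 8.414/1 = 8.414
n/ν for Z = 13.72/1 = 13.72
Smallest n/ν is E → limiting reagent.
n(J) = (1/1) × 8.414 = 8.414 mol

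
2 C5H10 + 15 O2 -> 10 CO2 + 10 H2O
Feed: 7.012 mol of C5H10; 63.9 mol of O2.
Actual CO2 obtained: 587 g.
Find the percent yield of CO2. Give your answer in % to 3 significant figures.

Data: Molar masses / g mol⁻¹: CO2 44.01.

38.0 %

n(C5H10) = 7.012 mol
n(O2) = 63.90 mol
n/ν → C5H10: 3.506, O2: 4.260; C5H10 is limiting.
theoretical n(CO2) = (10/2) × 7.012 = 35.06 mol → 1543 g
% yield = 587 / 1543 × 100 = 38.04 %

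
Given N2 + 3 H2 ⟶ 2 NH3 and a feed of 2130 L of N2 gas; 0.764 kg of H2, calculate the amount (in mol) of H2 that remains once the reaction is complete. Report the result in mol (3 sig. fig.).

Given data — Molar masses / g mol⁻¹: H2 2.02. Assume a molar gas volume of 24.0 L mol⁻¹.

n(N2) = 2130 / 24.0 = 88.75 mol
n(H2) = 0.7640×1000 / 2.02 = 378.2 mol
n/ν → N2: 88.75, H2: 126.1; N2 is limiting.
H2 consumed = (3/1) × 88.75 = 266.3 mol
H2 remaining = 378.2 − 266.3 = 111.9 mol

112 mol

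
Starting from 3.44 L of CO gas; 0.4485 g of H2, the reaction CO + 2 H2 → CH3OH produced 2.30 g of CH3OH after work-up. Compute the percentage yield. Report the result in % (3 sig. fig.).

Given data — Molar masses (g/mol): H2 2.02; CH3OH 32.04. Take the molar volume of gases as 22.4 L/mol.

n(CO) = 3.440 / 22.4 = 0.1536 mol
n(H2) = 0.4485 / 2.02 = 0.2220 mol
n/ν for CO = 0.1536/1 = 0.1536
n/ν for H2 = 0.2220/2 = 0.1110
Smallest n/ν is H2 → limiting reagent.
theoretical n(CH3OH) = (1/2) × 0.2220 = 0.1110 mol → 3.556 g
% yield = 2.30 / 3.556 × 100 = 64.68 %

64.7 %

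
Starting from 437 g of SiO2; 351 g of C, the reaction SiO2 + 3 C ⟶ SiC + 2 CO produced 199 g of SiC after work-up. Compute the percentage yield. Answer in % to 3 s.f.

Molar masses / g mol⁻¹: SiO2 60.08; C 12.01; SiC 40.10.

n(SiO2) = 437.0 / 60.08 = 7.274 mol
n(C) = 351.0 / 12.01 = 29.23 mol
n/ν for SiO2 = 7.274/1 = 7.274
n/ν for C = 29.23/3 = 9.743
Smallest n/ν is SiO2 → limiting reagent.
theoretical n(SiC) = (1/1) × 7.274 = 7.274 mol → 291.7 g
% yield = 199 / 291.7 × 100 = 68.22 %

68.2 %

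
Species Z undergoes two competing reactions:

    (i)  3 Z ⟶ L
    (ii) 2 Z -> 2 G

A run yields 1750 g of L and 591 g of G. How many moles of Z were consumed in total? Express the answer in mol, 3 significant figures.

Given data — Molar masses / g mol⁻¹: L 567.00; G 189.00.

n(L) = 1750 / 567.00 = 3.086 mol
n(G) = 591 / 189.00 = 3.127 mol
n(Z) via (i) = (3/1)×3.086 = 9.258 mol
n(Z) via (ii) = (2/2)×3.127 = 3.127 mol
total n(Z) = 9.258 + 3.127 = 12.39 mol

12.4 mol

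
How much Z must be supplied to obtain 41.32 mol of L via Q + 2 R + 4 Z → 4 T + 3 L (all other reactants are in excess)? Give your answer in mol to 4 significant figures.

55.09 mol

n(L) = 41.32 mol
n(Z) = (4/3) × 41.32 = 55.09 mol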